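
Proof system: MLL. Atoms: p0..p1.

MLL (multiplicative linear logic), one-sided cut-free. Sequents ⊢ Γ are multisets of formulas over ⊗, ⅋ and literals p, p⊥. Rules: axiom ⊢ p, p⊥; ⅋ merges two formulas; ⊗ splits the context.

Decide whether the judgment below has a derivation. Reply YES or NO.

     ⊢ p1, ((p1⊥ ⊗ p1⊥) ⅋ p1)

Proof tree:
[⅋]  ⊢ p1, ((p1⊥ ⊗ p1⊥) ⅋ p1)
  [⊗]  ⊢ p1, p1, (p1⊥ ⊗ p1⊥)
    [Ax]  ⊢ p1, p1⊥
    [Ax]  ⊢ p1, p1⊥

Result: YES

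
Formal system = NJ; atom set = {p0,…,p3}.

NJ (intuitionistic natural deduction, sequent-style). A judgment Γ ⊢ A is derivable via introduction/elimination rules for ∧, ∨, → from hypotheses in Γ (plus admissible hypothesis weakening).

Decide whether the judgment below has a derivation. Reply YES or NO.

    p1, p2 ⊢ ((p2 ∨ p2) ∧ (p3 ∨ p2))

Proof tree:
[∧I] p1, p2 ⊢ ((p2 ∨ p2) ∧ (p3 ∨ p2))
  [Wk] p2, p1 ⊢ (p2 ∨ p2)
    [∨I₁] p2 ⊢ (p2 ∨ p2)
      [Ax] p2 ⊢ p2
  [∨I₂] p2 ⊢ (p3 ∨ p2)
    [Ax] p2 ⊢ p2

Result: YES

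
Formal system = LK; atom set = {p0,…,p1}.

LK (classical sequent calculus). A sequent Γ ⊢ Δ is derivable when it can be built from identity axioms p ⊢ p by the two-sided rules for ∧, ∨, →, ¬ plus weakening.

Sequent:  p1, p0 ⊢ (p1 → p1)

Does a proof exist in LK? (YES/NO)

Derivation trace:
[WL] p1, p0 ⊢ (p1 → p1)
  [WL] p1 ⊢ (p1 → p1)
    [→R]  ⊢ (p1 → p1)
      [Ax] p1 ⊢ p1

Result: YES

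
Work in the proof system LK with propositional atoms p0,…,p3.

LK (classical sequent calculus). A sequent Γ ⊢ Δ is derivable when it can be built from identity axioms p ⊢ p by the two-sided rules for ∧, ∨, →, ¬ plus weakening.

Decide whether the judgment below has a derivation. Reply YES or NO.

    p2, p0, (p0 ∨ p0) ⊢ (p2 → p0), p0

Proof tree:
[∨L] p2, p0, (p0 ∨ p0) ⊢ (p2 → p0), p0
  [→R] p0, p0 ⊢ (p2 → p0)
    [WL] p0, p2, p0 ⊢ p0
      [WL] p0, p2 ⊢ p0
        [Ax] p0 ⊢ p0
  [WL] p0, p2, p0 ⊢ p0
    [WL] p0, p2 ⊢ p0
      [Ax] p0 ⊢ p0

Result: YES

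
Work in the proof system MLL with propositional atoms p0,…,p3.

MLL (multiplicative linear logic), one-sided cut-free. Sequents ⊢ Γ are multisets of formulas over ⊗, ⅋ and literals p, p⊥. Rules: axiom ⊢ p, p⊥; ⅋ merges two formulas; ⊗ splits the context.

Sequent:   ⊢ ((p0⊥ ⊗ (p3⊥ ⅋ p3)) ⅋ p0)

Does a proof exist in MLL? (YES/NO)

Derivation (root first):
[⅋]  ⊢ ((p0⊥ ⊗ (p3⊥ ⅋ p3)) ⅋ p0)
  [⊗]  ⊢ p0, (p0⊥ ⊗ (p3⊥ ⅋ p3))
    [Ax]  ⊢ p0, p0⊥
    [⅋]  ⊢ (p3⊥ ⅋ p3)
      [Ax]  ⊢ p3, p3⊥

Result: YES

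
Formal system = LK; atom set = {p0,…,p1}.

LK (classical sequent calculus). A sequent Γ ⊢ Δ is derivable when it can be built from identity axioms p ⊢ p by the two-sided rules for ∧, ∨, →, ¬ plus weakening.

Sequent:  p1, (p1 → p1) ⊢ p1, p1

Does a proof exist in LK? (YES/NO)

Derivation trace:
[WR] p1, (p1 → p1) ⊢ p1, p1
  [→L] p1, (p1 → p1) ⊢ p1
    [Ax] p1 ⊢ p1
    [Ax] p1 ⊢ p1

Result: YES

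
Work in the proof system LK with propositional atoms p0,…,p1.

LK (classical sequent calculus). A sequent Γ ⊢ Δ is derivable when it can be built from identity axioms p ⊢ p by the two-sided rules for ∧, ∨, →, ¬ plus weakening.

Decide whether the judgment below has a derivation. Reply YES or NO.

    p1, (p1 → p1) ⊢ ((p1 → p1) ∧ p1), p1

Derivation (root first):
[WR] p1, (p1 → p1) ⊢ ((p1 → p1) ∧ p1), p1
  [∧R] p1, (p1 → p1) ⊢ ((p1 → p1) ∧ p1)
    [→R] (p1 → p1) ⊢ (p1 → p1)
      [→L] p1, (p1 → p1) ⊢ p1
        [Ax] p1 ⊢ p1
        [Ax] p1 ⊢ p1
    [Ax] p1 ⊢ p1

Result: YES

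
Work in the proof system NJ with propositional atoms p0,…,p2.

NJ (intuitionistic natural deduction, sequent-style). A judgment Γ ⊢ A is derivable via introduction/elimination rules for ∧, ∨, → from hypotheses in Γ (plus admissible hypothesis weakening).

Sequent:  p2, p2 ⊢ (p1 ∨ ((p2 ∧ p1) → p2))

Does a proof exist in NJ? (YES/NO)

Proof tree:
[∨I₂] p2, p2 ⊢ (p1 ∨ ((p2 ∧ p1) → p2))
  [→I] p2, p2 ⊢ ((p2 ∧ p1) → p2)
    [Wk] p2, p2, (p2 ∧ p1) ⊢ p2
      [Wk] p2, p2 ⊢ p2
        [Ax] p2 ⊢ p2

Result: YES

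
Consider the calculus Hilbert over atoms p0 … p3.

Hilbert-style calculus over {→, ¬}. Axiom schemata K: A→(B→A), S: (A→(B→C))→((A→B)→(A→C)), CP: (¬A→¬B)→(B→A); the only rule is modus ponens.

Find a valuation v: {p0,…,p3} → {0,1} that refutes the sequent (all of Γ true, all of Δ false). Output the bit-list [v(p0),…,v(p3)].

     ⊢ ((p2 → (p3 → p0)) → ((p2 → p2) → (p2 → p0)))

Truth-table refutation:
  v=0000: Γ:[] Δ:[((p2 → (p3 → p0)) → ((p2 → p2) → (p2 → p0)))=T] refutes=False
  v=0001: Γ:[] Δ:[((p2 → (p3 → p0)) → ((p2 → p2) → (p2 → p0)))=T] refutes=False
  v=0010: Γ:[] Δ:[((p2 → (p3 → p0)) → ((p2 → p2) → (p2 → p0)))=F] refutes=True  ← countermodel

Result: [0, 0, 1, 0]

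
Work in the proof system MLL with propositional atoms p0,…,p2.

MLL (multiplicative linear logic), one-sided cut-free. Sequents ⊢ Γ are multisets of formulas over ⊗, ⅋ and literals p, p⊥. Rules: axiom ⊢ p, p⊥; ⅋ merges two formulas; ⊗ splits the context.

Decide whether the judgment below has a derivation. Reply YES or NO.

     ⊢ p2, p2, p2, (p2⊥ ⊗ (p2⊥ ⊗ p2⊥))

Proof tree:
[⊗]  ⊢ p2, p2, p2, (p2⊥ ⊗ (p2⊥ ⊗ p2⊥))
  [Ax]  ⊢ p2, p2⊥
  [⊗]  ⊢ p2, p2, (p2⊥ ⊗ p2⊥)
    [Ax]  ⊢ p2, p2⊥
    [Ax]  ⊢ p2, p2⊥

Result: YES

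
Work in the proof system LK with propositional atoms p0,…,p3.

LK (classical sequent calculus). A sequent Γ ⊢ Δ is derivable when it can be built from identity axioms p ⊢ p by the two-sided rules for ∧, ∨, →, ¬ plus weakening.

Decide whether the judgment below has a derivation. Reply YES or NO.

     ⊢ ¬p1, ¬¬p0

Search for a countermodel by truth-table:
  v=0000: Γ:[] Δ:[¬p1=T, ¬¬p0=F] refutes=False
  v=0001: Γ:[] Δ:[¬p1=T, ¬¬p0=F] refutes=False
  v=0010: Γ:[] Δ:[¬p1=T, ¬¬p0=F] refutes=False
  v=0011: Γ:[] Δ:[¬p1=T, ¬¬p0=F] refutes=False
  v=0100: Γ:[] Δ:[¬p1=F, ¬¬p0=F] refutes=True  ← countermodel

Result: NO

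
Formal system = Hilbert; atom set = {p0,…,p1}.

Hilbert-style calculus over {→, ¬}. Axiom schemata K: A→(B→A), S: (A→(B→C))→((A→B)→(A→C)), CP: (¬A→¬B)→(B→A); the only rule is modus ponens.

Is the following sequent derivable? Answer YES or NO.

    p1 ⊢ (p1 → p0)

Truth-table refutation:
  v=00: Γ:[p1=F] Δ:[(p1 → p0)=T] refutes=False
  v=01: Γ:[p1=T] Δ:[(p1 → p0)=F] refutes=True  ← countermodel

Result: NO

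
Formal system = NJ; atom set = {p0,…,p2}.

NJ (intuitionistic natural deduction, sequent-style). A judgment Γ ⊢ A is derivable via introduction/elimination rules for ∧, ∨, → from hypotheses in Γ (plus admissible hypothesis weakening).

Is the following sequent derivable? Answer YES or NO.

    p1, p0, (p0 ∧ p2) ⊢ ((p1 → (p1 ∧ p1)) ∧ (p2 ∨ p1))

Proof tree:
[Wk] p1, p0, (p0 ∧ p2) ⊢ ((p1 → (p1 ∧ p1)) ∧ (p2 ∨ p1))
  [∧I] p1, p0 ⊢ ((p1 → (p1 ∧ p1)) ∧ (p2 ∨ p1))
    [→I]  ⊢ (p1 → (p1 ∧ p1))
      [∧I] p1 ⊢ (p1 ∧ p1)
        [Ax] p1 ⊢ p1
        [Ax] p1 ⊢ p1
    [Wk] p1, p0 ⊢ (p2 ∨ p1)
      [∨I₂] p1 ⊢ (p2 ∨ p1)
        [Ax] p1 ⊢ p1

Result: YES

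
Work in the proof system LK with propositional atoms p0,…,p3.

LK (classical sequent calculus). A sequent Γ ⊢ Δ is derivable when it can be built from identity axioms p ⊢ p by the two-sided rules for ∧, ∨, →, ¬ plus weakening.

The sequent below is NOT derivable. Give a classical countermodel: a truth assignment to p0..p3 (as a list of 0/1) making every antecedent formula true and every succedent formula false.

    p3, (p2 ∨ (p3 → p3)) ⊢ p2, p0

Truth-table refutation:
  v=0000: Γ:[p3=F, (p2 ∨ (p3 → p3))=T] Δ:[p2=F, p0=F] refutes=False
  v=0001: Γ:[p3=T, (p2 ∨ (p3 → p3))=T] Δ:[p2=F, p0=F] refutes=True  ← countermodel

Result: [0, 0, 0, 1]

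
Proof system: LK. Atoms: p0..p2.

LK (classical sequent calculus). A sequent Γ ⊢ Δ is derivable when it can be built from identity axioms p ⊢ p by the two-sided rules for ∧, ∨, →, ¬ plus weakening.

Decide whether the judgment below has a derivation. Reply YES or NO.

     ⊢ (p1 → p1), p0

Derivation trace:
[WR]  ⊢ (p1 → p1), p0
  [→R]  ⊢ (p1 → p1)
    [Ax] p1 ⊢ p1

Result: YES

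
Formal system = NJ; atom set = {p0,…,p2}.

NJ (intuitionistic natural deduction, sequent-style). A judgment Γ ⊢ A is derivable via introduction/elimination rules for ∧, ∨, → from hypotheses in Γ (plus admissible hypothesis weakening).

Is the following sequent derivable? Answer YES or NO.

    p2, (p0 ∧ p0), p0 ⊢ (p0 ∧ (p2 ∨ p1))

Derivation (root first):
[∧I] p2, (p0 ∧ p0), p0 ⊢ (p0 ∧ (p2 ∨ p1))
  [Ax] p0 ⊢ p0
  [Wk] p2, (p0 ∧ p0) ⊢ (p2 ∨ p1)
    [∨I₁] p2 ⊢ (p2 ∨ p1)
      [Ax] p2 ⊢ p2

Result: YES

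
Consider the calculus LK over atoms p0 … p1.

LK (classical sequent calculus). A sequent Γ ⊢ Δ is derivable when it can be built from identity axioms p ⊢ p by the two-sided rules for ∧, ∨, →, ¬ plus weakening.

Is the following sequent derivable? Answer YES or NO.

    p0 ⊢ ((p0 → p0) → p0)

Derivation trace:
[→R] p0 ⊢ ((p0 → p0) → p0)
  [→L] p0, (p0 → p0) ⊢ p0
    [Ax] p0 ⊢ p0
    [Ax] p0 ⊢ p0

Result: YES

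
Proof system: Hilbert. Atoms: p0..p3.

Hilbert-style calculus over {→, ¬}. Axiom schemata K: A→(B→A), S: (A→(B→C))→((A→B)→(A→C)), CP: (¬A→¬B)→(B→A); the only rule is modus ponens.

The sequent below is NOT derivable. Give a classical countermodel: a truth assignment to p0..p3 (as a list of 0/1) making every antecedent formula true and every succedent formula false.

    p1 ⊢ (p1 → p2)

Enumerate valuations to refute Γ ⊢ Δ:
  v=0000: Γ:[p1=F] Δ:[(p1 → p2)=T] refutes=False
  v=0001: Γ:[p1=F] Δ:[(p1 → p2)=T] refutes=False
  v=0010: Γ:[p1=F] Δ:[(p1 → p2)=T] refutes=False
  v=0011: Γ:[p1=F] Δ:[(p1 → p2)=T] refutes=False
  v=0100: Γ:[p1=T] Δ:[(p1 → p2)=F] refutes=True  ← countermodel

Result: [0, 1, 0, 0]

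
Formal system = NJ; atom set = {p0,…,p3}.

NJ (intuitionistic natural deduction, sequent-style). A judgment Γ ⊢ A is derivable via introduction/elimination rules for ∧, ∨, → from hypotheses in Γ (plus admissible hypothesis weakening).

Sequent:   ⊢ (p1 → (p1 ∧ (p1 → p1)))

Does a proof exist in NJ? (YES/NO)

Derivation trace:
[→I]  ⊢ (p1 → (p1 ∧ (p1 → p1)))
  [∧I] p1 ⊢ (p1 ∧ (p1 → p1))
    [Ax] p1 ⊢ p1
    [→I]  ⊢ (p1 → p1)
      [Ax] p1 ⊢ p1

Result: YES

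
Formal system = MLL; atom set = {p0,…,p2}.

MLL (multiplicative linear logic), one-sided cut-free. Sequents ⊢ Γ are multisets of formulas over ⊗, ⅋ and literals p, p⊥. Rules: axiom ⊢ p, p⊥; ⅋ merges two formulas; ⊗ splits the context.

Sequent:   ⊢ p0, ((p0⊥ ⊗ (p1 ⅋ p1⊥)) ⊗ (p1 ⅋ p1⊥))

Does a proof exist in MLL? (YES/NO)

Derivation (root first):
[⊗]  ⊢ p0, ((p0⊥ ⊗ (p1 ⅋ p1⊥)) ⊗ (p1 ⅋ p1⊥))
  [⊗]  ⊢ p0, (p0⊥ ⊗ (p1 ⅋ p1⊥))
    [Ax]  ⊢ p0, p0⊥
    [⅋]  ⊢ (p1 ⅋ p1⊥)
      [Ax]  ⊢ p1, p1⊥
  [⅋]  ⊢ (p1 ⅋ p1⊥)
    [Ax]  ⊢ p1, p1⊥

Result: YES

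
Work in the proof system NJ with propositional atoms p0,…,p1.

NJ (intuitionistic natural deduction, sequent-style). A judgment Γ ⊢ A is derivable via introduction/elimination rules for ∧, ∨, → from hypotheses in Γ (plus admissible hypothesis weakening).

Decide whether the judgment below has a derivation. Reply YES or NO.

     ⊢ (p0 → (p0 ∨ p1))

Proof tree:
[→I]  ⊢ (p0 → (p0 ∨ p1))
  [∨I₁] p0 ⊢ (p0 ∨ p1)
    [Ax] p0 ⊢ p0

Result: YES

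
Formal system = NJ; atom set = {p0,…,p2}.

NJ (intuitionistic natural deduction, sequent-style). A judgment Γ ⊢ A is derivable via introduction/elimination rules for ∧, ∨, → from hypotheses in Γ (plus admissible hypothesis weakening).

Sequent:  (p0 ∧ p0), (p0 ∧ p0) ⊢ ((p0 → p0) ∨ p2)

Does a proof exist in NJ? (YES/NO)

Derivation (root first):
[∨I₁] (p0 ∧ p0), (p0 ∧ p0) ⊢ ((p0 → p0) ∨ p2)
  [Wk] (p0 ∧ p0), (p0 ∧ p0) ⊢ (p0 → p0)
    [→I] (p0 ∧ p0) ⊢ (p0 → p0)
      [Wk] p0, (p0 ∧ p0) ⊢ p0
        [Ax] p0 ⊢ p0

Result: YES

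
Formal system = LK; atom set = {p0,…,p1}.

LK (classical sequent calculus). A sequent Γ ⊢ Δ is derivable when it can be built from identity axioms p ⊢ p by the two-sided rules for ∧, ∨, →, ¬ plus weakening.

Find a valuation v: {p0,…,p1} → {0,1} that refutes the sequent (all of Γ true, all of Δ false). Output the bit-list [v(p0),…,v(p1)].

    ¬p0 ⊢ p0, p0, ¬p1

Truth-table refutation:
  v=00: Γ:[¬p0=T] Δ:[p0=F, p0=F, ¬p1=T] refutes=False
  v=01: Γ:[¬p0=T] Δ:[p0=F, p0=F, ¬p1=F] refutes=True  ← countermodel

Result: [0, 1]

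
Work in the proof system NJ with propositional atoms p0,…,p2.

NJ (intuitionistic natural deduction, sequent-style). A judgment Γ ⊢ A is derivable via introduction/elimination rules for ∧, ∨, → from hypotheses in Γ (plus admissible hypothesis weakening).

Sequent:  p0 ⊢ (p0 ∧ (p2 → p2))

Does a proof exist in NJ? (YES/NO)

Derivation trace:
[∧I] p0 ⊢ (p0 ∧ (p2 → p2))
  [Ax] p0 ⊢ p0
  [→I]  ⊢ (p2 → p2)
    [Ax] p2 ⊢ p2

Result: YES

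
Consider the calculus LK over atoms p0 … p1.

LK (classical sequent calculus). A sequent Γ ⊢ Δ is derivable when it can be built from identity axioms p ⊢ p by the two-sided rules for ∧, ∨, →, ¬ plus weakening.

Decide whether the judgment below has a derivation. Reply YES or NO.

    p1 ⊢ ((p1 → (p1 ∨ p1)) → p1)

Derivation trace:
[→R] p1 ⊢ ((p1 → (p1 ∨ p1)) → p1)
  [→L] p1, (p1 → (p1 ∨ p1)) ⊢ p1
    [Ax] p1 ⊢ p1
    [∨L] (p1 ∨ p1) ⊢ p1
      [Ax] p1 ⊢ p1
      [Ax] p1 ⊢ p1

Result: YES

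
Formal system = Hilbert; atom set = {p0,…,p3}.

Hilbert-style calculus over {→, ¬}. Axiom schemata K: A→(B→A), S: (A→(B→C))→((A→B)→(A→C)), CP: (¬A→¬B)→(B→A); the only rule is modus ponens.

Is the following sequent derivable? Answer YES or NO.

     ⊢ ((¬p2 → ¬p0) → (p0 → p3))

Truth-table refutation:
  v=0000: Γ:[] Δ:[((¬p2 → ¬p0) → (p0 → p3))=T] refutes=False
  v=0001: Γ:[] Δ:[((¬p2 → ¬p0) → (p0 → p3))=T] refutes=False
  v=0010: Γ:[] Δ:[((¬p2 → ¬p0) → (p0 → p3))=T] refutes=False
  v=0011: Γ:[] Δ:[((¬p2 → ¬p0) → (p0 → p3))=T] refutes=False
  v=0100: Γ:[] Δ:[((¬p2 → ¬p0) → (p0 → p3))=T] refutes=False
  v=0101: Γ:[] Δ:[((¬p2 → ¬p0) → (p0 → p3))=T] refutes=False
  v=0110: Γ:[] Δ:[((¬p2 → ¬p0) → (p0 → p3))=T] refutes=False
  v=0111: Γ:[] Δ:[((¬p2 → ¬p0) → (p0 → p3))=T] refutes=False
  v=1000: Γ:[] Δ:[((¬p2 → ¬p0) → (p0 → p3))=T] refutes=False
  v=1001: Γ:[] Δ:[((¬p2 → ¬p0) → (p0 → p3))=T] refutes=False
  v=1010: Γ:[] Δ:[((¬p2 → ¬p0) → (p0 → p3))=F] refutes=True  ← countermodel

Result: NO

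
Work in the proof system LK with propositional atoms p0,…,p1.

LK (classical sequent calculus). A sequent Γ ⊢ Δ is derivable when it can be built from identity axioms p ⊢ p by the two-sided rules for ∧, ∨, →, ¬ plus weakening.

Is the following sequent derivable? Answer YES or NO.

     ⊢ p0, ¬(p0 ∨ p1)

Enumerate valuations to refute Γ ⊢ Δ:
  v=00: Γ:[] Δ:[p0=F, ¬(p0 ∨ p1)=T] refutes=False
  v=01: Γ:[] Δ:[p0=F, ¬(p0 ∨ p1)=F] refutes=True  ← countermodel

Result: NO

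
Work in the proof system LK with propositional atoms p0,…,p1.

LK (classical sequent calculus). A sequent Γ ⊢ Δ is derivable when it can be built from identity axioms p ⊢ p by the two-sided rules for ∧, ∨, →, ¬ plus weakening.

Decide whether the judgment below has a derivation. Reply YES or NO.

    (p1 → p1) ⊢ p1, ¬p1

Derivation (root first):
[¬R] (p1 → p1) ⊢ p1, ¬p1
  [→L] p1, (p1 → p1) ⊢ p1
    [Ax] p1 ⊢ p1
    [Ax] p1 ⊢ p1

Result: YES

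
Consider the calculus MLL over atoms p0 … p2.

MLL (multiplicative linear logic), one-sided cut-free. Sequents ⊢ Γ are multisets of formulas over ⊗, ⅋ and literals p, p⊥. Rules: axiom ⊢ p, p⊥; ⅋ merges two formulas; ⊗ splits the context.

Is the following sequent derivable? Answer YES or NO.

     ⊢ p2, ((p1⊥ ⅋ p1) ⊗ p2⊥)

Derivation trace:
[⊗]  ⊢ p2, ((p1⊥ ⅋ p1) ⊗ p2⊥)
  [⅋]  ⊢ (p1⊥ ⅋ p1)
    [Ax]  ⊢ p1, p1⊥
  [Ax]  ⊢ p2, p2⊥

Result: YES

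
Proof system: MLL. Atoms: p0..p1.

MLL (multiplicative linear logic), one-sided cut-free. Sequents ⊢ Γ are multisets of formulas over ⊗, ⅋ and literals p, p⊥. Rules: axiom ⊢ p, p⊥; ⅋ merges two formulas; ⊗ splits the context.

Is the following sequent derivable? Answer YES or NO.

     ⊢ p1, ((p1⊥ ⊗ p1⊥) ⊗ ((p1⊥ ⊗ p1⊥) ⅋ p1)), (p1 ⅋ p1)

Derivation (root first):
[⅋]  ⊢ p1, ((p1⊥ ⊗ p1⊥) ⊗ ((p1⊥ ⊗ p1⊥) ⅋ p1)), (p1 ⅋ p1)
  [⊗]  ⊢ p1, p1, p1, ((p1⊥ ⊗ p1⊥) ⊗ ((p1⊥ ⊗ p1⊥) ⅋ p1))
    [⊗]  ⊢ p1, p1, (p1⊥ ⊗ p1⊥)
      [Ax]  ⊢ p1, p1⊥
      [Ax]  ⊢ p1, p1⊥
    [⅋]  ⊢ p1, ((p1⊥ ⊗ p1⊥) ⅋ p1)
      [⊗]  ⊢ p1, p1, (p1⊥ ⊗ p1⊥)
        [Ax]  ⊢ p1, p1⊥
        [Ax]  ⊢ p1, p1⊥

Result: YES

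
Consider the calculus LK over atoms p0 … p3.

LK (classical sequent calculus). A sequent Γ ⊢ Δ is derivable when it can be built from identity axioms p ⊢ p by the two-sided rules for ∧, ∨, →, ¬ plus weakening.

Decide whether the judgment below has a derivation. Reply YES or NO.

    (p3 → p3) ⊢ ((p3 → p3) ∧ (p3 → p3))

Derivation trace:
[∧R] (p3 → p3) ⊢ ((p3 → p3) ∧ (p3 → p3))
  [→R] (p3 → p3) ⊢ (p3 → p3)
    [→L] p3, (p3 → p3) ⊢ p3
      [Ax] p3 ⊢ p3
      [Ax] p3 ⊢ p3
  [→R] (p3 → p3) ⊢ (p3 → p3)
    [→L] p3, (p3 → p3) ⊢ p3
      [Ax] p3 ⊢ p3
      [Ax] p3 ⊢ p3

Result: YES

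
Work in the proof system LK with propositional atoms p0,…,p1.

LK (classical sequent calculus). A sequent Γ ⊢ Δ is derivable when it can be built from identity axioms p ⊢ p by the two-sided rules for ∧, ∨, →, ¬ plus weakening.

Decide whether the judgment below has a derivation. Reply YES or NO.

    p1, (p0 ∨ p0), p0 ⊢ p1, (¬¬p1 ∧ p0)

Derivation trace:
[∧R] p1, (p0 ∨ p0), p0 ⊢ p1, (¬¬p1 ∧ p0)
  [¬R] p1, p0 ⊢ ¬¬p1
    [WL] p1, ¬p1, p0 ⊢ 
      [¬L] p1, ¬p1 ⊢ 
        [Ax] p1 ⊢ p1
  [∨L] (p0 ∨ p0) ⊢ p1, p0
    [Ax] p0 ⊢ p0
    [WR] p0 ⊢ p0, p1
      [Ax] p0 ⊢ p0

Result: YES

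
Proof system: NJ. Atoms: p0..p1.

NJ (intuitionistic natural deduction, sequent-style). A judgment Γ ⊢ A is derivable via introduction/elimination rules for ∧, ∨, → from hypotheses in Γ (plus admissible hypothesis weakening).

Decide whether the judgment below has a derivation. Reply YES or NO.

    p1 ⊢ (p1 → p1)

Proof tree:
[→I] p1 ⊢ (p1 → p1)
  [Wk] p1, p1 ⊢ p1
    [Ax] p1 ⊢ p1

Result: YES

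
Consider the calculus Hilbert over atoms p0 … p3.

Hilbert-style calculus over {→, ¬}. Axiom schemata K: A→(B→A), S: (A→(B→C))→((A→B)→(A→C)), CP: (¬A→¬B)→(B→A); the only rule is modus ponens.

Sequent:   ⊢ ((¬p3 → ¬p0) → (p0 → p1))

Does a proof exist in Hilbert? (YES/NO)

Enumerate valuations to refute Γ ⊢ Δ:
  v=0000: Γ:[] Δ:[((¬p3 → ¬p0) → (p0 → p1))=T] refutes=False
  v=0001: Γ:[] Δ:[((¬p3 → ¬p0) → (p0 → p1))=T] refutes=False
  v=0010: Γ:[] Δ:[((¬p3 → ¬p0) → (p0 → p1))=T] refutes=False
  v=0011: Γ:[] Δ:[((¬p3 → ¬p0) → (p0 → p1))=T] refutes=False
  v=0100: Γ:[] Δ:[((¬p3 → ¬p0) → (p0 → p1))=T] refutes=False
  v=0101: Γ:[] Δ:[((¬p3 → ¬p0) → (p0 → p1))=T] refutes=False
  v=0110: Γ:[] Δ:[((¬p3 → ¬p0) → (p0 → p1))=T] refutes=False
  v=0111: Γ:[] Δ:[((¬p3 → ¬p0) → (p0 → p1))=T] refutes=False
  v=1000: Γ:[] Δ:[((¬p3 → ¬p0) → (p0 → p1))=T] refutes=False
  v=1001: Γ:[] Δ:[((¬p3 → ¬p0) → (p0 → p1))=F] refutes=True  ← countermodel

Result: NO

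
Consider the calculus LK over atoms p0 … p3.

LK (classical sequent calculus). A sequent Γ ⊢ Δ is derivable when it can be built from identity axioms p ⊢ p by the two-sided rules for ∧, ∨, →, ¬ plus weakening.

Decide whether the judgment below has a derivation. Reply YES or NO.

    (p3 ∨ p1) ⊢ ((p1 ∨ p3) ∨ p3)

Derivation (root first):
[∨R] (p3 ∨ p1) ⊢ ((p1 ∨ p3) ∨ p3)
  [WR] (p3 ∨ p1) ⊢ (p1 ∨ p3), p3
    [∨R] (p3 ∨ p1) ⊢ (p1 ∨ p3)
      [∨L] (p3 ∨ p1) ⊢ p1, p3
        [Ax] p3 ⊢ p3
        [Ax] p1 ⊢ p1

Result: YES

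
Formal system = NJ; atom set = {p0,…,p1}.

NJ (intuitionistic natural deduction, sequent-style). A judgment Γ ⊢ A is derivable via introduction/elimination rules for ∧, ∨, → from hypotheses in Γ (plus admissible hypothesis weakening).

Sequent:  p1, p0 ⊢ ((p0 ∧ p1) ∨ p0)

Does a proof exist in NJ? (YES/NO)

Proof tree:
[∨I₁] p1, p0 ⊢ ((p0 ∧ p1) ∨ p0)
  [∧I] p1, p0 ⊢ (p0 ∧ p1)
    [Ax] p0 ⊢ p0
    [Wk] p1, p1 ⊢ p1
      [Ax] p1 ⊢ p1

Result: YES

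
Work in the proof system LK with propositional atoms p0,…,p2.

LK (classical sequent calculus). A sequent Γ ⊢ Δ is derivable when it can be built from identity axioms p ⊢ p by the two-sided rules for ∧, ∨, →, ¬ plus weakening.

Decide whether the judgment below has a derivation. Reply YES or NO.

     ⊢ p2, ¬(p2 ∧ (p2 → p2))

Derivation (root first):
[¬R]  ⊢ p2, ¬(p2 ∧ (p2 → p2))
  [∧L] (p2 ∧ (p2 → p2)) ⊢ p2
    [→L] p2, (p2 → p2) ⊢ p2
      [Ax] p2 ⊢ p2
      [Ax] p2 ⊢ p2

Result: YES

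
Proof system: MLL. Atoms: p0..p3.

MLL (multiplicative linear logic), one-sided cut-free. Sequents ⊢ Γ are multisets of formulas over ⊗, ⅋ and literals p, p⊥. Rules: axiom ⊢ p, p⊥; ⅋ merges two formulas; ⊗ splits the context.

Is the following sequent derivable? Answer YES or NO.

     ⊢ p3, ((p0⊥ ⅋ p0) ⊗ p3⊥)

Derivation (root first):
[⊗]  ⊢ p3, ((p0⊥ ⅋ p0) ⊗ p3⊥)
  [⅋]  ⊢ (p0⊥ ⅋ p0)
    [Ax]  ⊢ p0, p0⊥
  [Ax]  ⊢ p3, p3⊥

Result: YES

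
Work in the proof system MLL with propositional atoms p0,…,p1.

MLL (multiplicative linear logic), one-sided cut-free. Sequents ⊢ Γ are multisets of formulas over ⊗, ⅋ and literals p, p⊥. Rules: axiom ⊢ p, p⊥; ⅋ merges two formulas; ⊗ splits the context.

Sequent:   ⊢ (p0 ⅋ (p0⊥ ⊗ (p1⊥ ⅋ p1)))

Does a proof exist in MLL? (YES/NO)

Derivation trace:
[⅋]  ⊢ (p0 ⅋ (p0⊥ ⊗ (p1⊥ ⅋ p1)))
  [⊗]  ⊢ p0, (p0⊥ ⊗ (p1⊥ ⅋ p1))
    [Ax]  ⊢ p0, p0⊥
    [⅋]  ⊢ (p1⊥ ⅋ p1)
      [Ax]  ⊢ p1, p1⊥

Result: YES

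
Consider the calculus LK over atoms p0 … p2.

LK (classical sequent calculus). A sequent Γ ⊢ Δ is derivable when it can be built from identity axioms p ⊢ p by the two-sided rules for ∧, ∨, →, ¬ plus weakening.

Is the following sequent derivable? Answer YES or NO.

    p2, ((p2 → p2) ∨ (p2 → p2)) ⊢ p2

Proof tree:
[∨L] p2, ((p2 → p2) ∨ (p2 → p2)) ⊢ p2
  [→L] p2, (p2 → p2) ⊢ p2
    [Ax] p2 ⊢ p2
    [Ax] p2 ⊢ p2
  [→L] p2, (p2 → p2) ⊢ p2
    [Ax] p2 ⊢ p2
    [Ax] p2 ⊢ p2

Result: YES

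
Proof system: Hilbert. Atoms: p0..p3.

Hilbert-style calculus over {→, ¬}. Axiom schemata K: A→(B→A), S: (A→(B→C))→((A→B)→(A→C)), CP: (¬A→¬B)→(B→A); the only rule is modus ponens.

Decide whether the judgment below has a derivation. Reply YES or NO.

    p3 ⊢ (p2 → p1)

Search for a countermodel by truth-table:
  v=0000: Γ:[p3=F] Δ:[(p2 → p1)=T] refutes=False
  v=0001: Γ:[p3=T] Δ:[(p2 → p1)=T] refutes=False
  v=0010: Γ:[p3=F] Δ:[(p2 → p1)=F] refutes=False
  v=0011: Γ:[p3=T] Δ:[(p2 → p1)=F] refutes=True  ← countermodel

Result: NO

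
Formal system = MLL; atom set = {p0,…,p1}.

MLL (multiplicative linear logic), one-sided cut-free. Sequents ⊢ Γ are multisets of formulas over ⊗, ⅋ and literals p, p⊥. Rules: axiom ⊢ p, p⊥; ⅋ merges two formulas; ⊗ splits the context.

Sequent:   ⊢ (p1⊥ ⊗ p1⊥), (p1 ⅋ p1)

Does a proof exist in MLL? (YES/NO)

Proof tree:
[⅋]  ⊢ (p1⊥ ⊗ p1⊥), (p1 ⅋ p1)
  [⊗]  ⊢ p1, p1, (p1⊥ ⊗ p1⊥)
    [Ax]  ⊢ p1, p1⊥
    [Ax]  ⊢ p1, p1⊥

Result: YES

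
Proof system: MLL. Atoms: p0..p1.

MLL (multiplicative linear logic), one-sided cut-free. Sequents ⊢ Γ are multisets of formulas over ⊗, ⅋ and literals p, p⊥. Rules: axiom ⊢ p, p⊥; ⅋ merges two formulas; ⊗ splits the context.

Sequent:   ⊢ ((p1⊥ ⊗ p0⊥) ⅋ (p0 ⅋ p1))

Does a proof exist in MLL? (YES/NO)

Derivation (root first):
[⅋]  ⊢ ((p1⊥ ⊗ p0⊥) ⅋ (p0 ⅋ p1))
  [⅋]  ⊢ (p1⊥ ⊗ p0⊥), (p0 ⅋ p1)
    [⊗]  ⊢ p1, p0, (p1⊥ ⊗ p0⊥)
      [Ax]  ⊢ p1, p1⊥
      [Ax]  ⊢ p0, p0⊥

Result: YES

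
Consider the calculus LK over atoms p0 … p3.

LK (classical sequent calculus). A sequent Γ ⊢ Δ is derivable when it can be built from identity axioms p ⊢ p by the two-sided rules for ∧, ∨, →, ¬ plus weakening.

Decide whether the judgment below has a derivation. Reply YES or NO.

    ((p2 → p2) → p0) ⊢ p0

Proof tree:
[→L] ((p2 → p2) → p0) ⊢ p0
  [→R]  ⊢ (p2 → p2)
    [Ax] p2 ⊢ p2
  [Ax] p0 ⊢ p0

Result: YES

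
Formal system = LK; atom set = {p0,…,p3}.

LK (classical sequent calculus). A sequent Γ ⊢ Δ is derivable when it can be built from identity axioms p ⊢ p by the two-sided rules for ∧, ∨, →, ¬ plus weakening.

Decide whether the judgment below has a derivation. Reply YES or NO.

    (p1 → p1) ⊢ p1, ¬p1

Derivation trace:
[¬R] (p1 → p1) ⊢ p1, ¬p1
  [→L] p1, (p1 → p1) ⊢ p1
    [Ax] p1 ⊢ p1
    [Ax] p1 ⊢ p1

Result: YES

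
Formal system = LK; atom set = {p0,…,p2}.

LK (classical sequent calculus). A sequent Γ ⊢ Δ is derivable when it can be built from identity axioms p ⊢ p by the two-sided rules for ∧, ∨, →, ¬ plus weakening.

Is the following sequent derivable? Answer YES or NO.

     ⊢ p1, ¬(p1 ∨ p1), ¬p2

Proof tree:
[¬R]  ⊢ p1, ¬(p1 ∨ p1), ¬p2
  [WL] p2 ⊢ p1, ¬(p1 ∨ p1)
    [¬R]  ⊢ p1, ¬(p1 ∨ p1)
      [∨L] (p1 ∨ p1) ⊢ p1
        [Ax] p1 ⊢ p1
        [Ax] p1 ⊢ p1

Result: YES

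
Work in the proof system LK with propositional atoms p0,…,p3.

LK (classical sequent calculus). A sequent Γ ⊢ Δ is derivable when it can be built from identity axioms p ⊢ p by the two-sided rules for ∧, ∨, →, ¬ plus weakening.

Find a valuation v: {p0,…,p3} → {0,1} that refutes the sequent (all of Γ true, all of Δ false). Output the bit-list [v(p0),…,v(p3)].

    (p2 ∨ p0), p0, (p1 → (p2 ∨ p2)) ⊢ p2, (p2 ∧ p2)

Truth-table refutation:
  v=0000: Γ:[(p2 ∨ p0)=F, p0=F, (p1 → (p2 ∨ p2))=T] Δ:[p2=F, (p2 ∧ p2)=F] refutes=False
  v=0001: Γ:[(p2 ∨ p0)=F, p0=F, (p1 → (p2 ∨ p2))=T] Δ:[p2=F, (p2 ∧ p2)=F] refutes=False
  v=0010: Γ:[(p2 ∨ p0)=T, p0=F, (p1 → (p2 ∨ p2))=T] Δ:[p2=T, (p2 ∧ p2)=T] refutes=False
  v=0011: Γ:[(p2 ∨ p0)=T, p0=F, (p1 → (p2 ∨ p2))=T] Δ:[p2=T, (p2 ∧ p2)=T] refutes=False
  v=0100: Γ:[(p2 ∨ p0)=F, p0=F, (p1 → (p2 ∨ p2))=F] Δ:[p2=F, (p2 ∧ p2)=F] refutes=False
  v=0101: Γ:[(p2 ∨ p0)=F, p0=F, (p1 → (p2 ∨ p2))=F] Δ:[p2=F, (p2 ∧ p2)=F] refutes=False
  v=0110: Γ:[(p2 ∨ p0)=T, p0=F, (p1 → (p2 ∨ p2))=T] Δ:[p2=T, (p2 ∧ p2)=T] refutes=False
  v=0111: Γ:[(p2 ∨ p0)=T, p0=F, (p1 → (p2 ∨ p2))=T] Δ:[p2=T, (p2 ∧ p2)=T] refutes=False
  v=1000: Γ:[(p2 ∨ p0)=T, p0=T, (p1 → (p2 ∨ p2))=T] Δ:[p2=F, (p2 ∧ p2)=F] refutes=True  ← countermodel

Result: [1, 0, 0, 0]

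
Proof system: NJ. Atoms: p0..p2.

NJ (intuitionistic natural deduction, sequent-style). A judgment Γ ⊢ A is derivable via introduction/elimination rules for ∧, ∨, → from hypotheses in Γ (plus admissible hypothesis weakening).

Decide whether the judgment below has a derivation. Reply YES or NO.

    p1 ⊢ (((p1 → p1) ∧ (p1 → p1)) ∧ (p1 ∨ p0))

Derivation trace:
[∧I] p1 ⊢ (((p1 → p1) ∧ (p1 → p1)) ∧ (p1 ∨ p0))
  [∧I]  ⊢ ((p1 → p1) ∧ (p1 → p1))
    [→I]  ⊢ (p1 → p1)
      [Ax] p1 ⊢ p1
    [→I]  ⊢ (p1 → p1)
      [Ax] p1 ⊢ p1
  [∨I₁] p1 ⊢ (p1 ∨ p0)
    [Ax] p1 ⊢ p1

Result: YES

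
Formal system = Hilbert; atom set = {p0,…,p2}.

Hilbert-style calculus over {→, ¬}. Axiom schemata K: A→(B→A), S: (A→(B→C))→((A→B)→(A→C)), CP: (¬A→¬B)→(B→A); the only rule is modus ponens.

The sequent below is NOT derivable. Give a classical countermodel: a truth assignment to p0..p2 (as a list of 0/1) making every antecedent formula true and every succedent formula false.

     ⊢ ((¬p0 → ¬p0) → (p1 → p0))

Search for a countermodel by truth-table:
  v=000: Γ:[] Δ:[((¬p0 → ¬p0) → (p1 → p0))=T] refutes=False
  v=001: Γ:[] Δ:[((¬p0 → ¬p0) → (p1 → p0))=T] refutes=False
  v=010: Γ:[] Δ:[((¬p0 → ¬p0) → (p1 → p0))=F] refutes=True  ← countermodel

Result: [0, 1, 0]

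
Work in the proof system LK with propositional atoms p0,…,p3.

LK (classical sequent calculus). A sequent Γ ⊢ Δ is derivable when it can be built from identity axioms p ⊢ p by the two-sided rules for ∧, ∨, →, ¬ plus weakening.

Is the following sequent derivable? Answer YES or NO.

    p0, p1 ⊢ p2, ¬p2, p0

Derivation trace:
[WR] p0, p1 ⊢ p2, ¬p2, p0
  [WL] p0, p1 ⊢ p2, ¬p2
    [¬R] p0 ⊢ p2, ¬p2
      [WL] p2, p0 ⊢ p2
        [Ax] p2 ⊢ p2

Result: YES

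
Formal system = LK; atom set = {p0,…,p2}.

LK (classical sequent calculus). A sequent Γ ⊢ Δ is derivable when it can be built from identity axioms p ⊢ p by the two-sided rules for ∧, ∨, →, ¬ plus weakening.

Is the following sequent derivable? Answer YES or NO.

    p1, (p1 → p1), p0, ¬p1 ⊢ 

Derivation trace:
[¬L] p1, (p1 → p1), p0, ¬p1 ⊢ 
  [WL] p1, (p1 → p1), p0 ⊢ p1
    [→L] p1, (p1 → p1) ⊢ p1
      [Ax] p1 ⊢ p1
      [Ax] p1 ⊢ p1

Result: YES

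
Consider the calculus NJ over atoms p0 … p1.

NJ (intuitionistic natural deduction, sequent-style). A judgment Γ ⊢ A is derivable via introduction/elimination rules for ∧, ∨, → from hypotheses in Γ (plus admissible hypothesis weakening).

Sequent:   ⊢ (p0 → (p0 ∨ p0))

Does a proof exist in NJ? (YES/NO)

Derivation trace:
[→I]  ⊢ (p0 → (p0 ∨ p0))
  [∨I₂] p0 ⊢ (p0 ∨ p0)
    [Ax] p0 ⊢ p0

Result: YES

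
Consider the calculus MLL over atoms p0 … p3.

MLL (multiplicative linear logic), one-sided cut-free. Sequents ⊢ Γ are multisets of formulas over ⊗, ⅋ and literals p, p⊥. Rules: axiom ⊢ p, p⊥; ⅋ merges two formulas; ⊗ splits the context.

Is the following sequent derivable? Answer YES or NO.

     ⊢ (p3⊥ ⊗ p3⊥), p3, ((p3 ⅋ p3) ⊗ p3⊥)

Derivation trace:
[⊗]  ⊢ (p3⊥ ⊗ p3⊥), p3, ((p3 ⅋ p3) ⊗ p3⊥)
  [⅋]  ⊢ (p3⊥ ⊗ p3⊥), (p3 ⅋ p3)
    [⊗]  ⊢ p3, p3, (p3⊥ ⊗ p3⊥)
      [Ax]  ⊢ p3, p3⊥
      [Ax]  ⊢ p3, p3⊥
  [Ax]  ⊢ p3, p3⊥

Result: YES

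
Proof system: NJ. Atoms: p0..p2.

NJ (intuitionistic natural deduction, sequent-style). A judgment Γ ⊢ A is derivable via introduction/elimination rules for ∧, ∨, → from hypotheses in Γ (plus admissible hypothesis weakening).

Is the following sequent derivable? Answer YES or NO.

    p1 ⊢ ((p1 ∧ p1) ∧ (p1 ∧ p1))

Derivation trace:
[∧I] p1 ⊢ ((p1 ∧ p1) ∧ (p1 ∧ p1))
  [∧I] p1 ⊢ (p1 ∧ p1)
    [Ax] p1 ⊢ p1
    [Ax] p1 ⊢ p1
  [∧I] p1 ⊢ (p1 ∧ p1)
    [Ax] p1 ⊢ p1
    [Ax] p1 ⊢ p1

Result: YES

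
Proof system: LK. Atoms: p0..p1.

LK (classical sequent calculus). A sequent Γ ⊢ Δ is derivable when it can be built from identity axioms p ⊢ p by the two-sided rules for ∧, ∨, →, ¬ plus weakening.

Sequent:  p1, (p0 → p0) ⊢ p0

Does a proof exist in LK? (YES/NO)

Enumerate valuations to refute Γ ⊢ Δ:
  v=00: Γ:[p1=F, (p0 → p0)=T] Δ:[p0=F] refutes=False
  v=01: Γ:[p1=T, (p0 → p0)=T] Δ:[p0=F] refutes=True  ← countermodel

Result: NO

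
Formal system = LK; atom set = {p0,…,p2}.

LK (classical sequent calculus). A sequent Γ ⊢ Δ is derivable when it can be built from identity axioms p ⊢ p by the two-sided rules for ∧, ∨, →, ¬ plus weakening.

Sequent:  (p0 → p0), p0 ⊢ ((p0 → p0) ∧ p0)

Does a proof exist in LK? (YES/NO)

Derivation trace:
[∧R] (p0 → p0), p0 ⊢ ((p0 → p0) ∧ p0)
  [→R]  ⊢ (p0 → p0)
    [Ax] p0 ⊢ p0
  [→L] p0, (p0 → p0) ⊢ p0
    [Ax] p0 ⊢ p0
    [Ax] p0 ⊢ p0

Result: YES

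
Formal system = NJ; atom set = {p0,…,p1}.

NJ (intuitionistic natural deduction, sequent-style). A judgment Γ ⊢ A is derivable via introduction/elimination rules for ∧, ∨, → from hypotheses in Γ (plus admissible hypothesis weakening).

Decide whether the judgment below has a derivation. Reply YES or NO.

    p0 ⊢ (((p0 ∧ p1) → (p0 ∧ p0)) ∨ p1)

Proof tree:
[∨I₁] p0 ⊢ (((p0 ∧ p1) → (p0 ∧ p0)) ∨ p1)
  [→I] p0 ⊢ ((p0 ∧ p1) → (p0 ∧ p0))
    [Wk] p0, (p0 ∧ p1) ⊢ (p0 ∧ p0)
      [∧I] p0 ⊢ (p0 ∧ p0)
        [Ax] p0 ⊢ p0
        [Ax] p0 ⊢ p0

Result: YES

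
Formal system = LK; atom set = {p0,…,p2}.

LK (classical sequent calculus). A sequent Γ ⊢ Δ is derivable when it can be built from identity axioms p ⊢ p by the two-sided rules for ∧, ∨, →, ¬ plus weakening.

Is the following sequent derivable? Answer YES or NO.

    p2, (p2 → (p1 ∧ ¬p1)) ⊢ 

Proof tree:
[→L] p2, (p2 → (p1 ∧ ¬p1)) ⊢ 
  [Ax] p2 ⊢ p2
  [∧L] (p1 ∧ ¬p1) ⊢ 
    [¬L] p1, ¬p1 ⊢ 
      [Ax] p1 ⊢ p1

Result: YES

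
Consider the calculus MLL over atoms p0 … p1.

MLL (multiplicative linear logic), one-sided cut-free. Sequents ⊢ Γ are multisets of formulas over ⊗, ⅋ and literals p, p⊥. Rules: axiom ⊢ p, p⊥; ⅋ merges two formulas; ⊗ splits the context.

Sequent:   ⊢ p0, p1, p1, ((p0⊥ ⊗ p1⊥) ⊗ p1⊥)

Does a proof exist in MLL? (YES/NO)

Derivation (root first):
[⊗]  ⊢ p0, p1, p1, ((p0⊥ ⊗ p1⊥) ⊗ p1⊥)
  [⊗]  ⊢ p0, p1, (p0⊥ ⊗ p1⊥)
    [Ax]  ⊢ p0, p0⊥
    [Ax]  ⊢ p1, p1⊥
  [Ax]  ⊢ p1, p1⊥

Result: YES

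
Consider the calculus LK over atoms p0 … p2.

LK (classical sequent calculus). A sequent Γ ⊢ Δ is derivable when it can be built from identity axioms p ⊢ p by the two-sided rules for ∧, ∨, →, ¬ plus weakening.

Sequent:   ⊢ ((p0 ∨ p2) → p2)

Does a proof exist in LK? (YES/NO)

Truth-table refutation:
  v=000: Γ:[] Δ:[((p0 ∨ p2) → p2)=T] refutes=False
  v=001: Γ:[] Δ:[((p0 ∨ p2) → p2)=T] refutes=False
  v=010: Γ:[] Δ:[((p0 ∨ p2) → p2)=T] refutes=False
  v=011: Γ:[] Δ:[((p0 ∨ p2) → p2)=T] refutes=False
  v=100: Γ:[] Δ:[((p0 ∨ p2) → p2)=F] refutes=True  ← countermodel

Result: NO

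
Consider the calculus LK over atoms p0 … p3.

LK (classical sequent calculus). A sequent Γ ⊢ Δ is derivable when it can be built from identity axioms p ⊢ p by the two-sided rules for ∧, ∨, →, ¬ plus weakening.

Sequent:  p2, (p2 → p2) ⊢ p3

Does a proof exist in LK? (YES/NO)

Search for a countermodel by truth-table:
  v=0000: Γ:[p2=F, (p2 → p2)=T] Δ:[p3=F] refutes=False
  v=0001: Γ:[p2=F, (p2 → p2)=T] Δ:[p3=T] refutes=False
  v=0010: Γ:[p2=T, (p2 → p2)=T] Δ:[p3=F] refutes=True  ← countermodel

Result: NO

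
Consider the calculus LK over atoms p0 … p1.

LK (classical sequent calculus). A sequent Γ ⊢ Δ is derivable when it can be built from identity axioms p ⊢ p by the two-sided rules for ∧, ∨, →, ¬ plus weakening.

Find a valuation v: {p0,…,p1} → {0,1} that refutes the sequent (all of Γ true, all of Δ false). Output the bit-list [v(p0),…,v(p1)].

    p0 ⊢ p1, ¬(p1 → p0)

Truth-table refutation:
  v=00: Γ:[p0=F] Δ:[p1=F, ¬(p1 → p0)=F] refutes=False
  v=01: Γ:[p0=F] Δ:[p1=T, ¬(p1 → p0)=T] refutes=False
  v=10: Γ:[p0=T] Δ:[p1=F, ¬(p1 → p0)=F] refutes=True  ← countermodel

Result: [1, 0]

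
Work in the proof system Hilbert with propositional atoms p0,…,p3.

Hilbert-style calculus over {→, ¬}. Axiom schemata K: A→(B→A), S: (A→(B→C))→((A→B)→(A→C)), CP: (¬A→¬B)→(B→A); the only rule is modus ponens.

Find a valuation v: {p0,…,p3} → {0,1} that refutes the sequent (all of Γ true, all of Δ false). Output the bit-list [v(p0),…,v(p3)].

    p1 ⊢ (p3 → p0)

Truth-table refutation:
  v=0000: Γ:[p1=F] Δ:[(p3 → p0)=T] refutes=False
  v=0001: Γ:[p1=F] Δ:[(p3 → p0)=F] refutes=False
  v=0010: Γ:[p1=F] Δ:[(p3 → p0)=T] refutes=False
  v=0011: Γ:[p1=F] Δ:[(p3 → p0)=F] refutes=False
  v=0100: Γ:[p1=T] Δ:[(p3 → p0)=T] refutes=False
  v=0101: Γ:[p1=T] Δ:[(p3 → p0)=F] refutes=True  ← countermodel

Result: [0, 1, 0, 1]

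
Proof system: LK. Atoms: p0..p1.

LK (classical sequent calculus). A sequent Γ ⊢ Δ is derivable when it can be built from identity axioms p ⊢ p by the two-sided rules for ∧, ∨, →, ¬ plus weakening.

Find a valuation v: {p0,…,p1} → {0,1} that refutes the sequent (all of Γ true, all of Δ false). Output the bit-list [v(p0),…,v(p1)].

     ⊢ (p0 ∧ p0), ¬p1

Enumerate valuations to refute Γ ⊢ Δ:
  v=00: Γ:[] Δ:[(p0 ∧ p0)=F, ¬p1=T] refutes=False
  v=01: Γ:[] Δ:[(p0 ∧ p0)=F, ¬p1=F] refutes=True  ← countermodel

Result: [0, 1]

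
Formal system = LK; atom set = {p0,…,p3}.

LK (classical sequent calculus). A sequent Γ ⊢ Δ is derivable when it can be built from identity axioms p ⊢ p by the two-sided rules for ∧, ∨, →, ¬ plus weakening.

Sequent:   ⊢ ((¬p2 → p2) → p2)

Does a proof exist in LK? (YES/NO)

Proof tree:
[→R]  ⊢ ((¬p2 → p2) → p2)
  [→L] (¬p2 → p2) ⊢ p2
    [¬R]  ⊢ p2, ¬p2
      [Ax] p2 ⊢ p2
    [Ax] p2 ⊢ p2

Result: YES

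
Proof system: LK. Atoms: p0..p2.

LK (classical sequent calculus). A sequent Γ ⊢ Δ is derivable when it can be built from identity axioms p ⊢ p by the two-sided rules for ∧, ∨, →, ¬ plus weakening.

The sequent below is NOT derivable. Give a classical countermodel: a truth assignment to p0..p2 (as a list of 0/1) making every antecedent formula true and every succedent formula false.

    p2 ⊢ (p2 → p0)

Search for a countermodel by truth-table:
  v=000: Γ:[p2=F] Δ:[(p2 → p0)=T] refutes=False
  v=001: Γ:[p2=T] Δ:[(p2 → p0)=F] refutes=True  ← countermodel

Result: [0, 0, 1]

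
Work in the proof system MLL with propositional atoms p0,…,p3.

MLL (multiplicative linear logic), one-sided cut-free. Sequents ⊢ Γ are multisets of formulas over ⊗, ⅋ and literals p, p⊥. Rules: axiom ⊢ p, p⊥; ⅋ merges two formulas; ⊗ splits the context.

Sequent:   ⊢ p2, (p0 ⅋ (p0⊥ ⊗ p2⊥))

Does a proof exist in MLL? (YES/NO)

Proof tree:
[⅋]  ⊢ p2, (p0 ⅋ (p0⊥ ⊗ p2⊥))
  [⊗]  ⊢ p0, p2, (p0⊥ ⊗ p2⊥)
    [Ax]  ⊢ p0, p0⊥
    [Ax]  ⊢ p2, p2⊥

Result: YES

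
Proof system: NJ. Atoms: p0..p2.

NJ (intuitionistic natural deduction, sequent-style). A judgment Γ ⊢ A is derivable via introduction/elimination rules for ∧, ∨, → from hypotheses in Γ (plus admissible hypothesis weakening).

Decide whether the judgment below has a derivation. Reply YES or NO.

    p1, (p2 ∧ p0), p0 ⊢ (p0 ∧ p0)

Derivation trace:
[∧I] p1, (p2 ∧ p0), p0 ⊢ (p0 ∧ p0)
  [Wk] p0, (p2 ∧ p0) ⊢ p0
    [Ax] p0 ⊢ p0
  [Wk] p0, (p2 ∧ p0), p1 ⊢ p0
    [Wk] p0, (p2 ∧ p0) ⊢ p0
      [Ax] p0 ⊢ p0

Result: YES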